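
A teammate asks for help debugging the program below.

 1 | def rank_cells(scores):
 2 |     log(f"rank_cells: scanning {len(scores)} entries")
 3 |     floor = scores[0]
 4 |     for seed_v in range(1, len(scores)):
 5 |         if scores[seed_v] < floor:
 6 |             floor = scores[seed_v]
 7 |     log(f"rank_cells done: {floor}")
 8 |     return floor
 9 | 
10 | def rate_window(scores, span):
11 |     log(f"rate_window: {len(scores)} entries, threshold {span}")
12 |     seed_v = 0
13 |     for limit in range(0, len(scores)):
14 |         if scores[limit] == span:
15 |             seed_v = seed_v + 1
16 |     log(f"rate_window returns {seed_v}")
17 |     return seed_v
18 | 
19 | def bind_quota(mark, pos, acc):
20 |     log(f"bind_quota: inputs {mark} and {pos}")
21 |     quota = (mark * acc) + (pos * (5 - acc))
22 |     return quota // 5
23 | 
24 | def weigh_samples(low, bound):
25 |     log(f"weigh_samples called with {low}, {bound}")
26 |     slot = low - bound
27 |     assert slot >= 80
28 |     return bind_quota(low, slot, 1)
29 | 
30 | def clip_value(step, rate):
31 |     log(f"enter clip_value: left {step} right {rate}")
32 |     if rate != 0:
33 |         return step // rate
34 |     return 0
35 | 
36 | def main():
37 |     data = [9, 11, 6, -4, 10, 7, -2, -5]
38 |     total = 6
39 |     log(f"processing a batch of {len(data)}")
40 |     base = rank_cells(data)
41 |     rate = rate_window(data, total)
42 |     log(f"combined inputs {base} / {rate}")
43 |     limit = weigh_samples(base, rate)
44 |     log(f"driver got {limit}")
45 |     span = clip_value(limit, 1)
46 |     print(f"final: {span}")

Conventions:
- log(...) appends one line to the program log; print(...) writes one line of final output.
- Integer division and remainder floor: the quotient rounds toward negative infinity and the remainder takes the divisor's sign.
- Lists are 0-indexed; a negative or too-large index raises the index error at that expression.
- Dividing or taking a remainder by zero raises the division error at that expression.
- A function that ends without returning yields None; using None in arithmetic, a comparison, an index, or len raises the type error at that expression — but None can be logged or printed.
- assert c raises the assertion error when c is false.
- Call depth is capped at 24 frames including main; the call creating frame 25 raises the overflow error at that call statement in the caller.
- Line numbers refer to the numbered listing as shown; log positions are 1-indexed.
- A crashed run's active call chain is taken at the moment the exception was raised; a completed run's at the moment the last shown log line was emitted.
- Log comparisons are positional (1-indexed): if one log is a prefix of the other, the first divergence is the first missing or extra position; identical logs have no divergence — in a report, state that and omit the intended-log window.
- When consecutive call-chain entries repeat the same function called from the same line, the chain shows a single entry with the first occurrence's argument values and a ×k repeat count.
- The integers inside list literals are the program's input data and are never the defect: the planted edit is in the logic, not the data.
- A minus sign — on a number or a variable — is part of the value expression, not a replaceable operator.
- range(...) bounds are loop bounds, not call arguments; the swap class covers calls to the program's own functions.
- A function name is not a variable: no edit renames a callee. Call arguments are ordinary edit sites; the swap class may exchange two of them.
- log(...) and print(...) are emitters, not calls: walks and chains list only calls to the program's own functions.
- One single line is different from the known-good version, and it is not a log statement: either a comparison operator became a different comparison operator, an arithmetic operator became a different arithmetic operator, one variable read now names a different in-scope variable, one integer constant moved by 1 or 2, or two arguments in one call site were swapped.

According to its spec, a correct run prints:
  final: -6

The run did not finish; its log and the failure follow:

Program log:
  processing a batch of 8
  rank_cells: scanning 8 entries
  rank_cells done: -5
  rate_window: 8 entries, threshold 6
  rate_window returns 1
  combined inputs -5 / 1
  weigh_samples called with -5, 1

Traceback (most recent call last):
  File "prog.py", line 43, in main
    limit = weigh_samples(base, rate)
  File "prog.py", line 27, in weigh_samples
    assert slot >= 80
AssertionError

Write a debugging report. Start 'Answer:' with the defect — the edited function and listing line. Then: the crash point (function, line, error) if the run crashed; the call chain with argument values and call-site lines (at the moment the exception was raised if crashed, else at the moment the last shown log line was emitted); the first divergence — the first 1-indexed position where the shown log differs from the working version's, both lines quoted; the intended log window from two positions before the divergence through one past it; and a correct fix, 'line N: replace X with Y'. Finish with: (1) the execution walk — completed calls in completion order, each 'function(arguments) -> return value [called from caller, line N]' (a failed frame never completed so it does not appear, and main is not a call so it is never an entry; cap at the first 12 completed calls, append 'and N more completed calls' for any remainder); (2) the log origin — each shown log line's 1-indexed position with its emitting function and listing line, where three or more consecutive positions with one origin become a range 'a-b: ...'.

Answer: the defect is in weigh_samples at line 27.
Core observation: The faulty run's log stops after 7 lines; the working version's next line would be 'bind_quota: inputs -5 and -6'.
Crash: weigh_samples, line 27, AssertionError.
Call chain: main -> weigh_samples(-5, 1) (called at line 43).
First divergence: position 8 (shown log ended at 7 lines; the working version continues: 'bind_quota: inputs -5 and -6').
Intended log window:
  6: combined inputs -5 / 1
  7: weigh_samples called with -5, 1
  8: bind_quota: inputs -5 and -6
  9: driver got -6
Execution walk:
  rank_cells([9, 11, 6, -4, 10, 7, -2, -5]) -> -5  [called from main, line 40]
  rate_window([9, 11, 6, -4, 10, 7, -2, -5], 6) -> 1  [called from main, line 41]
Log line origins:
  1: emitted by main (line 39)
  2: emitted by rank_cells (line 2)
  3: emitted by rank_cells (line 7)
  4: emitted by rate_window (line 11)
  5: emitted by rate_window (line 16)
  6: emitted by main (line 42)
  7: emitted by weigh_samples (line 25)
A correct fix: line 27: replace `>=` with `<=`.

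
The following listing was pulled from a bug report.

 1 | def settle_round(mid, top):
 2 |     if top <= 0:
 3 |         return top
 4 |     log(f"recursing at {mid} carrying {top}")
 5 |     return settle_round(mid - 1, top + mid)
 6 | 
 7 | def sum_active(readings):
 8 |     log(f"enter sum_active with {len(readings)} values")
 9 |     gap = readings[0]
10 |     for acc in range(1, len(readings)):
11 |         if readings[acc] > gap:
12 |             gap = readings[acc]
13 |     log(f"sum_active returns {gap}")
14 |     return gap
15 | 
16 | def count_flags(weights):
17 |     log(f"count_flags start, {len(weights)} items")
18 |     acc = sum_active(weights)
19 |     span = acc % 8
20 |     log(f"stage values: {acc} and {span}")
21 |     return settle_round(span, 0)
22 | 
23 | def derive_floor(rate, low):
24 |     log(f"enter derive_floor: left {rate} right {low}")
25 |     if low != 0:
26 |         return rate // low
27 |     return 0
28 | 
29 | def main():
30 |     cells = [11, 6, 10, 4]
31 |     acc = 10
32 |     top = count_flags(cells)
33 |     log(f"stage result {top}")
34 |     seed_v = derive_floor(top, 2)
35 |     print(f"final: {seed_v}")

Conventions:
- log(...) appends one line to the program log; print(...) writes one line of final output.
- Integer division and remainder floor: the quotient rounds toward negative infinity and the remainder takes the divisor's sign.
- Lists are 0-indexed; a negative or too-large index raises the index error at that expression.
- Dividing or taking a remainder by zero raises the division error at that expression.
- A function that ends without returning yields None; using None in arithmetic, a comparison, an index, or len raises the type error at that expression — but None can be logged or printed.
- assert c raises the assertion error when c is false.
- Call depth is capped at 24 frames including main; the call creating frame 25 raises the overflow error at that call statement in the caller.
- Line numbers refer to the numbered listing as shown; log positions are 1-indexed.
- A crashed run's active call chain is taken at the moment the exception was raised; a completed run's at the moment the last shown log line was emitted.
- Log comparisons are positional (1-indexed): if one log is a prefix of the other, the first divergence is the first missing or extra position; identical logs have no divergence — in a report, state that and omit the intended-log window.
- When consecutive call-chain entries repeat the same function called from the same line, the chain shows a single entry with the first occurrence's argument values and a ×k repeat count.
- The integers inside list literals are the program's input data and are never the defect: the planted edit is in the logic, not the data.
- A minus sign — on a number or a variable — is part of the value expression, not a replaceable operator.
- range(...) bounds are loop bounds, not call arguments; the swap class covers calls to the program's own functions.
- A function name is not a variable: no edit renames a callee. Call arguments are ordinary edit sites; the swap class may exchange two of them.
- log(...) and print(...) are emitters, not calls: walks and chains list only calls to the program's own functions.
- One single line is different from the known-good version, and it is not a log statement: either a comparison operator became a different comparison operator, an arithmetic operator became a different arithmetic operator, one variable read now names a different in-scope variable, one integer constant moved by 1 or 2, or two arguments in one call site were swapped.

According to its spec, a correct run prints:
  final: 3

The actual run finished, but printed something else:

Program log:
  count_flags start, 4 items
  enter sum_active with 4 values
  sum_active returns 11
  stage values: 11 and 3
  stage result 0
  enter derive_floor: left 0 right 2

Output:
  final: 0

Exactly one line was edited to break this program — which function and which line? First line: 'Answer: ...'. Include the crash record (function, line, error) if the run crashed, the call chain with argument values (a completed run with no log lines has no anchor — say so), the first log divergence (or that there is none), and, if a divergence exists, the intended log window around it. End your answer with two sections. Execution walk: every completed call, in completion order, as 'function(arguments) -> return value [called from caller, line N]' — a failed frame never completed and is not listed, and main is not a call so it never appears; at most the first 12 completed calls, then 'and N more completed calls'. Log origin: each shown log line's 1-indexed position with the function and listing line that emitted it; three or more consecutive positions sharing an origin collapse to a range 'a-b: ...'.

Answer: the defect is in settle_round at line 2.
Key observation: At log position 5 the runs split — shown 'stage result 0', but the working version logs 'recursing at 3 carrying 0'.
Call chain: main -> derive_floor(0, 2) (called at line 34).
First divergence: position 5; shown 'stage result 0' vs intended 'recursing at 3 carrying 0'.
Intended log window:
  3: sum_active returns 11
  4: stage values: 11 and 3
  5: recursing at 3 carrying 0
  6: recursing at 2 carrying 3
Execution walk:
  sum_active([11, 6, 10, 4]) -> 11  [called from count_flags, line 18]
  settle_round(3, 0) -> 0  [called from count_flags, line 21]
  count_flags([11, 6, 10, 4]) -> 0  [called from main, line 32]
  derive_floor(0, 2) -> 0  [called from main, line 34]
Log origin:
  1: logged in count_flags at line 17
  2: logged in sum_active at line 8
  3: logged in sum_active at line 13
  4: logged in count_flags at line 20
  5: logged in main at line 33
  6: logged in derive_floor at line 24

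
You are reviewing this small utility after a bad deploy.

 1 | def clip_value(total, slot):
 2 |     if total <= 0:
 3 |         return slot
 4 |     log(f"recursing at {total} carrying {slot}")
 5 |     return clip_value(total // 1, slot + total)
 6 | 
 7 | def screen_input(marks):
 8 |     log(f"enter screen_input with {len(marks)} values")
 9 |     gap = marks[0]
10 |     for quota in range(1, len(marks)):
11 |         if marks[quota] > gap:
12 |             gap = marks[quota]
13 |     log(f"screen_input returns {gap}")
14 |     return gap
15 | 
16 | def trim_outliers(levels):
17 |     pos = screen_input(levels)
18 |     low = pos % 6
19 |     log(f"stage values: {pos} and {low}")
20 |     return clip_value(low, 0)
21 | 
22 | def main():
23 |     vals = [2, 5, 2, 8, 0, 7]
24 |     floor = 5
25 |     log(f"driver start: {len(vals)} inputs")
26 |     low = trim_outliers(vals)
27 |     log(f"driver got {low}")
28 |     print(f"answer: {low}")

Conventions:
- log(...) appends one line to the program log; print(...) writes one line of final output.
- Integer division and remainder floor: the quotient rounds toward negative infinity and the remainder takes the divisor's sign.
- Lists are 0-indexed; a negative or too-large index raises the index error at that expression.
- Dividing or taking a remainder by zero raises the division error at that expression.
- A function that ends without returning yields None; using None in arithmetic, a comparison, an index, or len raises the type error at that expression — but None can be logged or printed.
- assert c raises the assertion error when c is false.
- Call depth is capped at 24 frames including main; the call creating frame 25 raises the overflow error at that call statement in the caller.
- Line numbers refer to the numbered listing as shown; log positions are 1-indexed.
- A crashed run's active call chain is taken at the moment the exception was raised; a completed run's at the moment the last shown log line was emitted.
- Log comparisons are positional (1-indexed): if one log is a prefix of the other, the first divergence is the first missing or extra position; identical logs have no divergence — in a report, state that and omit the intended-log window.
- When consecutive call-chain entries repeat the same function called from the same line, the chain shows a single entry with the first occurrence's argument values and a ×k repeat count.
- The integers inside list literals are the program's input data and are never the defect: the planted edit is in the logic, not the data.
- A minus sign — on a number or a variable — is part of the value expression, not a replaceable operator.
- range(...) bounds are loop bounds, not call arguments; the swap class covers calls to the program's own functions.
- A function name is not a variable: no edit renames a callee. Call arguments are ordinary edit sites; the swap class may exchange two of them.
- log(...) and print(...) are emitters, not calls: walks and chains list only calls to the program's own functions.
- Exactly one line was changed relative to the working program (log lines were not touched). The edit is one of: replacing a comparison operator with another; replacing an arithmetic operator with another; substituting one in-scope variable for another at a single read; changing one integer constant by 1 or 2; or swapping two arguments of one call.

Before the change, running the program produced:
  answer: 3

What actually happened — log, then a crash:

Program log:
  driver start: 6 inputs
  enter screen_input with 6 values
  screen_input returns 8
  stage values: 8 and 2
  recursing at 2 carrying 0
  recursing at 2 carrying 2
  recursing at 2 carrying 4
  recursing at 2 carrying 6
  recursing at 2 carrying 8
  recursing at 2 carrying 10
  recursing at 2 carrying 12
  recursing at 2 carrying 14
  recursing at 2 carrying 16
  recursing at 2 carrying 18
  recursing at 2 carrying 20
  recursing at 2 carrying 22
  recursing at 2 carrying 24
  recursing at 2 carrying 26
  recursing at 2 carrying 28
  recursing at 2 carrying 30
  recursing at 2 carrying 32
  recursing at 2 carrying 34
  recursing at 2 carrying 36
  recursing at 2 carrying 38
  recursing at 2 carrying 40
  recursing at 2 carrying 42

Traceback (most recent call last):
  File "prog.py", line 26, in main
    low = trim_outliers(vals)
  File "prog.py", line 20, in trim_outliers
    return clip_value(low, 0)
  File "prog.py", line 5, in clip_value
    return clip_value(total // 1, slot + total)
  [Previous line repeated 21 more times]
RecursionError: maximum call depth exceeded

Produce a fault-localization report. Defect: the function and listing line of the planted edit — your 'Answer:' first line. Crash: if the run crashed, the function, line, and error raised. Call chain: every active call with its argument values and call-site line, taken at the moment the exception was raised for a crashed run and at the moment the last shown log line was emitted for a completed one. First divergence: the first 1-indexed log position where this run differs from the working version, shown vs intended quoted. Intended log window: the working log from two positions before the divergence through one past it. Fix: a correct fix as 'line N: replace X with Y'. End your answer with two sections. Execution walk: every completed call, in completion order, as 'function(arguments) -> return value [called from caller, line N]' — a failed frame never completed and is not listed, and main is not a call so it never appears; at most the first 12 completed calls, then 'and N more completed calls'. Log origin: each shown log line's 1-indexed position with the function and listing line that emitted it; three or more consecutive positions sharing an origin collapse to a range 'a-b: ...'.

Answer: the defect is in clip_value at line 5.
Key fact: Log line 6 is where behavior first shows: 'recursing at 2 carrying 2' appears instead of 'recursing at 1 carrying 2'.
Crash: clip_value, line 5, RecursionError.
Call chain: main -> trim_outliers([2, 5, 2, 8, 0, 7]) (called at line 26) -> clip_value(2, 0) (called at line 20) -> clip_value(2, 2) (called at line 5) ×21.
First divergence: position 6 — the shown line 'recursing at 2 carrying 2' should read 'recursing at 1 carrying 2'.
Intended log window:
  4: stage values: 8 and 2
  5: recursing at 2 carrying 0
  6: recursing at 1 carrying 2
  7: driver got 3
Execution walk:
  screen_input([2, 5, 2, 8, 0, 7]) -> 8  [called from trim_outliers, line 17]
Log origin:
  1: from main, line 25
  2: from screen_input, line 8
  3: from screen_input, line 13
  4: from trim_outliers, line 19
  5-26: from clip_value, line 4
A correct fix: line 5: replace `//` with `-`.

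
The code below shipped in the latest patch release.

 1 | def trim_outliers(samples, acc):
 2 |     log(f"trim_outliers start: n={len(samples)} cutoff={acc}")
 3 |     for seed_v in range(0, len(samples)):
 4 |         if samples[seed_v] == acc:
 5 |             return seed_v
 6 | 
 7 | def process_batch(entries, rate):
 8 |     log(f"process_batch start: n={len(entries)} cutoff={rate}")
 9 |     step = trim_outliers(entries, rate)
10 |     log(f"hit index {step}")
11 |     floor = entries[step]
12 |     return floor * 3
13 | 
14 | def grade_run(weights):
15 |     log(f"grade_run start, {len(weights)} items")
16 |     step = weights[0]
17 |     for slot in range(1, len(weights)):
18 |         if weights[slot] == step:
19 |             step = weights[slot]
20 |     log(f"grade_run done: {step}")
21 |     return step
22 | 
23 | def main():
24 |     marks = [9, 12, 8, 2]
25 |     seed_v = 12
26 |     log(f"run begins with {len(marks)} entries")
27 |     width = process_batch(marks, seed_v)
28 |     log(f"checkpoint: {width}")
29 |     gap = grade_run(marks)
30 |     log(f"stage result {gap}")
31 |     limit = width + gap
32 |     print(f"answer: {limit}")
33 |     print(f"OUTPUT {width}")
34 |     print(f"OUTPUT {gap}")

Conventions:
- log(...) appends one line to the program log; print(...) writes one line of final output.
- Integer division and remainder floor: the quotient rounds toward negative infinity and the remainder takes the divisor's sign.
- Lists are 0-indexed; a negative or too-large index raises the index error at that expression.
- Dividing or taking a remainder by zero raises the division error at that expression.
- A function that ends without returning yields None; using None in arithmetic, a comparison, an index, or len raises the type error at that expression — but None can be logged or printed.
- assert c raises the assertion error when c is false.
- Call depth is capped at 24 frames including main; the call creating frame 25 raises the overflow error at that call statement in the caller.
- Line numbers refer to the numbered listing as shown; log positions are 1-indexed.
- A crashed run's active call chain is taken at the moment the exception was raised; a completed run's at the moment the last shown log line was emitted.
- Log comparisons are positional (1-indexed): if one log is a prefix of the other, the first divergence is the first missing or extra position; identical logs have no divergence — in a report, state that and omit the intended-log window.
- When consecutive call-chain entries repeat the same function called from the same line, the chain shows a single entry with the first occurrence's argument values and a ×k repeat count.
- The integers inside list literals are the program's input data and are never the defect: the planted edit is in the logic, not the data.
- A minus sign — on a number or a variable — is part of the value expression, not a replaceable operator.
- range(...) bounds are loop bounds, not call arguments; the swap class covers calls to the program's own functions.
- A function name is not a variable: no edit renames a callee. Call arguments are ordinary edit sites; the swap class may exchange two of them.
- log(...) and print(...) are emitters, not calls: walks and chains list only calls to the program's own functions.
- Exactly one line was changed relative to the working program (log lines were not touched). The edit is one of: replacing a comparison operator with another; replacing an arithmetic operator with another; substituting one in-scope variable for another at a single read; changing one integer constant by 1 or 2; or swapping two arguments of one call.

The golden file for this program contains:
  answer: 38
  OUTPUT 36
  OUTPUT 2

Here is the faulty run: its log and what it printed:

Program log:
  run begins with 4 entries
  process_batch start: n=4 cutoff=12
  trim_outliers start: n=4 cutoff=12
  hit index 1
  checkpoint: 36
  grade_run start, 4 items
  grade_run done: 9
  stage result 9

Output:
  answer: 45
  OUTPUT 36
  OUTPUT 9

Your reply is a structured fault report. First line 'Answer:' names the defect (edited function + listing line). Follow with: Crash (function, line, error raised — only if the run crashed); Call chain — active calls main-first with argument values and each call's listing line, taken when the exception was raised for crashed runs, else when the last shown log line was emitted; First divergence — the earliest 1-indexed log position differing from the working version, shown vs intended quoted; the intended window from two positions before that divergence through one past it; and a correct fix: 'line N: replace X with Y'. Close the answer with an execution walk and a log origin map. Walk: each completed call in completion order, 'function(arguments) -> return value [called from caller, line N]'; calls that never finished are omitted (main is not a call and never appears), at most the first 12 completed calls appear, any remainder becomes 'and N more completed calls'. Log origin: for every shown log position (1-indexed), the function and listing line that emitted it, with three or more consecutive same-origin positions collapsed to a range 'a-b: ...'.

Answer: the defect is in grade_run at line 18.
Key observation: The log first diverges at position 7: the faulty run prints 'grade_run done: 9' where the working version prints 'grade_run done: 2'.
Call chain: main.
First divergence: position 7 — the shown line 'grade_run done: 9' should read 'grade_run done: 2'.
Intended log window:
  5: checkpoint: 36
  6: grade_run start, 4 items
  7: grade_run done: 2
  8: stage result 2
Execution walk:
  trim_outliers([9, 12, 8, 2], 12) -> 1  [called from process_batch, line 9]
  process_batch([9, 12, 8, 2], 12) -> 36  [called from main, line 27]
  grade_run([9, 12, 8, 2]) -> 9  [called from main, line 29]
Origin of each log line:
  1: from main, line 26
  2: from process_batch, line 8
  3: from trim_outliers, line 2
  4: from process_batch, line 10
  5: from main, line 28
  6: from grade_run, line 15
  7: from grade_run, line 20
  8: from main, line 30
A correct fix: line 18: replace `==` with `<`.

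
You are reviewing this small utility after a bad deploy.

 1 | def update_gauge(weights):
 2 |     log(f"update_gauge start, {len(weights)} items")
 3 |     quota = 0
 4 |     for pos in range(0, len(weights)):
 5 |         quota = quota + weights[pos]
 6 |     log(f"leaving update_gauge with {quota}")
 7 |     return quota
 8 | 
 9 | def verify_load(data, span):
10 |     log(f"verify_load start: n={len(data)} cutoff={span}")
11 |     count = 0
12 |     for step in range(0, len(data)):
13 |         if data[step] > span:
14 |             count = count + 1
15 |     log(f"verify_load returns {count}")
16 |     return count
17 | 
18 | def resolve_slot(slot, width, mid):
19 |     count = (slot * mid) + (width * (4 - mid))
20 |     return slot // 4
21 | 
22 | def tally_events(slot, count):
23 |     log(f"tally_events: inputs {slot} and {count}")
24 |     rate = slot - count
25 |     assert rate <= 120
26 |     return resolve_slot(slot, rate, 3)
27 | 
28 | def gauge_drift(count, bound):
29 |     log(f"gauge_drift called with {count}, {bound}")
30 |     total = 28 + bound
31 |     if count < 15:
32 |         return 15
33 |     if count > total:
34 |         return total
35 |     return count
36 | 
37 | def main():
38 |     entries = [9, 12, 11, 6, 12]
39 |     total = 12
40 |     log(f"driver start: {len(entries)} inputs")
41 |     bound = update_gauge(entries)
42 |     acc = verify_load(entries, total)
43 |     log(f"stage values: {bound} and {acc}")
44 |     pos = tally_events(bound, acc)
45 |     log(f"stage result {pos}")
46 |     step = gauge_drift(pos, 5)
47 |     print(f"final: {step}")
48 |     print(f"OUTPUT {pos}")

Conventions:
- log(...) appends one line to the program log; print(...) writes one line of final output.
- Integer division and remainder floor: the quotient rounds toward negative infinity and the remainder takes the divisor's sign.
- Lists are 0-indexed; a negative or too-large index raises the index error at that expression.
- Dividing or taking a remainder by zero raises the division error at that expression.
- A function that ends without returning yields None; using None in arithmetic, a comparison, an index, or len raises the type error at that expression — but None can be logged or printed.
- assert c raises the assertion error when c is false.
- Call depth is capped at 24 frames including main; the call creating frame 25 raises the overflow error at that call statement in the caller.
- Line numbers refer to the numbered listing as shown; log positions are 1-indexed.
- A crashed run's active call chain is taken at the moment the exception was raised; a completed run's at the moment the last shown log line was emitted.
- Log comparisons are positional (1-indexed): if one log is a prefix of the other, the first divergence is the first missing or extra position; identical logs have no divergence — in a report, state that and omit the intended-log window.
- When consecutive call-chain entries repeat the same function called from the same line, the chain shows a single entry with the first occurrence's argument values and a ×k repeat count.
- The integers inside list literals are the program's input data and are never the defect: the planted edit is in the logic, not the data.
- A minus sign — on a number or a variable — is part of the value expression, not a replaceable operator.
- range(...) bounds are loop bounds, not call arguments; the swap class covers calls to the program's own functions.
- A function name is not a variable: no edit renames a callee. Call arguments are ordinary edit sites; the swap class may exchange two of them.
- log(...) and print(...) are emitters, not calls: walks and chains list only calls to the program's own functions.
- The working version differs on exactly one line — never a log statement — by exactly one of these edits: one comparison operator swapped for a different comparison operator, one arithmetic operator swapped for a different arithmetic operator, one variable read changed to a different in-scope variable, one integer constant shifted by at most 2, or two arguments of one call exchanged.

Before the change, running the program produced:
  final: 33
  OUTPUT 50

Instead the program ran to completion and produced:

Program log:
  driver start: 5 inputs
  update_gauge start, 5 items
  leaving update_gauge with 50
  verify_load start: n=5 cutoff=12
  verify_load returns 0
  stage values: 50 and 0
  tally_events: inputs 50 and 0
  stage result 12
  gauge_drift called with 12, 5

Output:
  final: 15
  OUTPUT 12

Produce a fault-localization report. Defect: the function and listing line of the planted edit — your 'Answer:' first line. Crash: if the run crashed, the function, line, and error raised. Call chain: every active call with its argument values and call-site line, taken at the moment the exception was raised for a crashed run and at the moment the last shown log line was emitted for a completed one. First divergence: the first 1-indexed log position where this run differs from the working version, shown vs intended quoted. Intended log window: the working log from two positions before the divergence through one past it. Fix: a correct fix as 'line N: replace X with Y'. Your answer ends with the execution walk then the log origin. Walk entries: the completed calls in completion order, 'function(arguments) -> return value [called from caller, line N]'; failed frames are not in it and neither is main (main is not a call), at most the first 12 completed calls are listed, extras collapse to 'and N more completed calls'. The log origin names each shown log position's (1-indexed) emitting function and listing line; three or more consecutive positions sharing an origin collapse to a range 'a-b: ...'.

Answer: the defect is in resolve_slot at line 20.
Key observation: The earliest visible damage is log position 8 — 'stage result 12' rather than the intended 'stage result 50'.
Call chain: main -> gauge_drift(12, 5) (called at line 46).
First divergence: at position 8 the run shows 'stage result 12' where the working version logs 'stage result 50'.
Intended log window:
  6: stage values: 50 and 0
  7: tally_events: inputs 50 and 0
  8: stage result 50
  9: gauge_drift called with 50, 5
Execution walk:
  update_gauge([9, 12, 11, 6, 12]) -> 50  [called from main, line 41]
  verify_load([9, 12, 11, 6, 12], 12) -> 0  [called from main, line 42]
  resolve_slot(50, 50, 3) -> 12  [called from tally_events, line 26]
  tally_events(50, 0) -> 12  [called from main, line 44]
  gauge_drift(12, 5) -> 15  [called from main, line 46]
Log line origins:
  1: emitted by main (line 40)
  2: emitted by update_gauge (line 2)
  3: emitted by update_gauge (line 6)
  4: emitted by verify_load (line 10)
  5: emitted by verify_load (line 15)
  6: emitted by main (line 43)
  7: emitted by tally_events (line 23)
  8: emitted by main (line 45)
  9: emitted by gauge_drift (line 29)
A correct fix: line 20: replace `slot` with `count`.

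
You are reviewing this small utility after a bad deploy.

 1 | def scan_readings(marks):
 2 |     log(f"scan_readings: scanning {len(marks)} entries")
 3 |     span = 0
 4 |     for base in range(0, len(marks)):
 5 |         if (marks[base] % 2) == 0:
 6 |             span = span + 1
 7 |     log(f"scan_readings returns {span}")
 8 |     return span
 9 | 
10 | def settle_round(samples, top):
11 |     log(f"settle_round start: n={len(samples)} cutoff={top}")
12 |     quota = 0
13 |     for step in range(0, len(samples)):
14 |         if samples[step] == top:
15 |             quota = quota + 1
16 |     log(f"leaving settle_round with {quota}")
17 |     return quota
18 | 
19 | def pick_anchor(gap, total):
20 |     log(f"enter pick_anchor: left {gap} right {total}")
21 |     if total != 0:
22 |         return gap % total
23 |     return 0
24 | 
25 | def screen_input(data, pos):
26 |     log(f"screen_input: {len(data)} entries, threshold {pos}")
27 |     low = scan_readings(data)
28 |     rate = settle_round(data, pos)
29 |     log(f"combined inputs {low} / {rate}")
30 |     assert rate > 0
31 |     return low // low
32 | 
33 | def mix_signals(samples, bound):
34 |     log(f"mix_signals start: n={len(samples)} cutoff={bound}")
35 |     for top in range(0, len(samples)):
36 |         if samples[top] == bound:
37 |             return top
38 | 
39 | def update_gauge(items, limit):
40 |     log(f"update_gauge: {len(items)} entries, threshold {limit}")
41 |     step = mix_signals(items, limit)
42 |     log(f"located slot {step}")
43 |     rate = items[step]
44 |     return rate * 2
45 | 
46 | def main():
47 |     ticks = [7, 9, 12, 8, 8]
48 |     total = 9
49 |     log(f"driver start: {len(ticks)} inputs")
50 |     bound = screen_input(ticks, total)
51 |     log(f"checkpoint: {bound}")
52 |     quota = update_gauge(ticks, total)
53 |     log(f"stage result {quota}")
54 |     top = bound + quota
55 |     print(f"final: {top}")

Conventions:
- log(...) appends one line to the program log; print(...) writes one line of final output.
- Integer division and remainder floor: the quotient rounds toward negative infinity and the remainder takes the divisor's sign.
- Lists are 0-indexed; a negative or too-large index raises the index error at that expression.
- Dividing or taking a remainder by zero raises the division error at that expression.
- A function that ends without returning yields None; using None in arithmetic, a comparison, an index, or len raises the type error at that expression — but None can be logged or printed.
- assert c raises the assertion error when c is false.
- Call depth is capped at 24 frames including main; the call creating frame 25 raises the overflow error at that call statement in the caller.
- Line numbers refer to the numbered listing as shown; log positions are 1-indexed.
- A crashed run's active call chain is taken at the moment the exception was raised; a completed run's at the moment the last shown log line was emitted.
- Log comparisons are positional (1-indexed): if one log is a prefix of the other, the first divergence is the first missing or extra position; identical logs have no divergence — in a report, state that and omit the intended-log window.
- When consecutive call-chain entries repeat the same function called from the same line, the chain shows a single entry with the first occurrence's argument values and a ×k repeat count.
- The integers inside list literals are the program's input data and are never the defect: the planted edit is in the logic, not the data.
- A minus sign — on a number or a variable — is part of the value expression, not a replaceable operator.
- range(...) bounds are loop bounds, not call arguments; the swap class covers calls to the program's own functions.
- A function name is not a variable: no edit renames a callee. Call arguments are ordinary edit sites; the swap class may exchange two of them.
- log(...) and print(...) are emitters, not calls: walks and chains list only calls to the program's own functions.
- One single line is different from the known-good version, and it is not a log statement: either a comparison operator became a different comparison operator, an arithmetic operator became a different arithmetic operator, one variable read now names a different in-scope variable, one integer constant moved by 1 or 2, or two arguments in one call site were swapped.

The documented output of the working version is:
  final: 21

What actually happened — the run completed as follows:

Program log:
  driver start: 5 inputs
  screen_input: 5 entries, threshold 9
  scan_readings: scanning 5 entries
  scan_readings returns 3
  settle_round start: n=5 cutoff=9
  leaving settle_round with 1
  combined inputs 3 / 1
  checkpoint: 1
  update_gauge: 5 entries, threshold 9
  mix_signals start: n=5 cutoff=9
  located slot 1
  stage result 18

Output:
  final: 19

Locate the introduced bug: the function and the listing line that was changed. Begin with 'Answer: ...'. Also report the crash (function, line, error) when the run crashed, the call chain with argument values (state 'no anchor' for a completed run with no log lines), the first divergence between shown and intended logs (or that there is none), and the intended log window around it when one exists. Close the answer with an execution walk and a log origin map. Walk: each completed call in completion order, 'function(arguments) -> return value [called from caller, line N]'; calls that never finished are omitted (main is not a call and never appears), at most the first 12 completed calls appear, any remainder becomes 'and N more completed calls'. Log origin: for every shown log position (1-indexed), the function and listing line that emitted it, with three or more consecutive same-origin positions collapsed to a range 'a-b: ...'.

Answer: the defect is in screen_input at line 31.
The tell: The log first diverges at position 8: the faulty run prints 'checkpoint: 1' where the working version prints 'checkpoint: 3'.
Call chain: main.
First divergence: at position 8 the run shows 'checkpoint: 1' where the working version logs 'checkpoint: 3'.
Intended log window:
  6: leaving settle_round with 1
  7: combined inputs 3 / 1
  8: checkpoint: 3
  9: update_gauge: 5 entries, threshold 9
Execution walk:
  scan_readings([7, 9, 12, 8, 8]) -> 3  [called from screen_input, line 27]
  settle_round([7, 9, 12, 8, 8], 9) -> 1  [called from screen_input, line 28]
  screen_input([7, 9, 12, 8, 8], 9) -> 1  [called from main, line 50]
  mix_signals([7, 9, 12, 8, 8], 9) -> 1  [called from update_gauge, line 41]
  update_gauge([7, 9, 12, 8, 8], 9) -> 18  [called from main, line 52]
Log origin:
  1: emitted by main (line 49)
  2: emitted by screen_input (line 26)
  3: emitted by scan_readings (line 2)
  4: emitted by scan_readings (line 7)
  5: emitted by settle_round (line 11)
  6: emitted by settle_round (line 16)
  7: emitted by screen_input (line 29)
  8: emitted by main (line 51)
  9: emitted by update_gauge (line 40)
  10: emitted by mix_signals (line 34)
  11: emitted by update_gauge (line 42)
  12: emitted by main (line 53)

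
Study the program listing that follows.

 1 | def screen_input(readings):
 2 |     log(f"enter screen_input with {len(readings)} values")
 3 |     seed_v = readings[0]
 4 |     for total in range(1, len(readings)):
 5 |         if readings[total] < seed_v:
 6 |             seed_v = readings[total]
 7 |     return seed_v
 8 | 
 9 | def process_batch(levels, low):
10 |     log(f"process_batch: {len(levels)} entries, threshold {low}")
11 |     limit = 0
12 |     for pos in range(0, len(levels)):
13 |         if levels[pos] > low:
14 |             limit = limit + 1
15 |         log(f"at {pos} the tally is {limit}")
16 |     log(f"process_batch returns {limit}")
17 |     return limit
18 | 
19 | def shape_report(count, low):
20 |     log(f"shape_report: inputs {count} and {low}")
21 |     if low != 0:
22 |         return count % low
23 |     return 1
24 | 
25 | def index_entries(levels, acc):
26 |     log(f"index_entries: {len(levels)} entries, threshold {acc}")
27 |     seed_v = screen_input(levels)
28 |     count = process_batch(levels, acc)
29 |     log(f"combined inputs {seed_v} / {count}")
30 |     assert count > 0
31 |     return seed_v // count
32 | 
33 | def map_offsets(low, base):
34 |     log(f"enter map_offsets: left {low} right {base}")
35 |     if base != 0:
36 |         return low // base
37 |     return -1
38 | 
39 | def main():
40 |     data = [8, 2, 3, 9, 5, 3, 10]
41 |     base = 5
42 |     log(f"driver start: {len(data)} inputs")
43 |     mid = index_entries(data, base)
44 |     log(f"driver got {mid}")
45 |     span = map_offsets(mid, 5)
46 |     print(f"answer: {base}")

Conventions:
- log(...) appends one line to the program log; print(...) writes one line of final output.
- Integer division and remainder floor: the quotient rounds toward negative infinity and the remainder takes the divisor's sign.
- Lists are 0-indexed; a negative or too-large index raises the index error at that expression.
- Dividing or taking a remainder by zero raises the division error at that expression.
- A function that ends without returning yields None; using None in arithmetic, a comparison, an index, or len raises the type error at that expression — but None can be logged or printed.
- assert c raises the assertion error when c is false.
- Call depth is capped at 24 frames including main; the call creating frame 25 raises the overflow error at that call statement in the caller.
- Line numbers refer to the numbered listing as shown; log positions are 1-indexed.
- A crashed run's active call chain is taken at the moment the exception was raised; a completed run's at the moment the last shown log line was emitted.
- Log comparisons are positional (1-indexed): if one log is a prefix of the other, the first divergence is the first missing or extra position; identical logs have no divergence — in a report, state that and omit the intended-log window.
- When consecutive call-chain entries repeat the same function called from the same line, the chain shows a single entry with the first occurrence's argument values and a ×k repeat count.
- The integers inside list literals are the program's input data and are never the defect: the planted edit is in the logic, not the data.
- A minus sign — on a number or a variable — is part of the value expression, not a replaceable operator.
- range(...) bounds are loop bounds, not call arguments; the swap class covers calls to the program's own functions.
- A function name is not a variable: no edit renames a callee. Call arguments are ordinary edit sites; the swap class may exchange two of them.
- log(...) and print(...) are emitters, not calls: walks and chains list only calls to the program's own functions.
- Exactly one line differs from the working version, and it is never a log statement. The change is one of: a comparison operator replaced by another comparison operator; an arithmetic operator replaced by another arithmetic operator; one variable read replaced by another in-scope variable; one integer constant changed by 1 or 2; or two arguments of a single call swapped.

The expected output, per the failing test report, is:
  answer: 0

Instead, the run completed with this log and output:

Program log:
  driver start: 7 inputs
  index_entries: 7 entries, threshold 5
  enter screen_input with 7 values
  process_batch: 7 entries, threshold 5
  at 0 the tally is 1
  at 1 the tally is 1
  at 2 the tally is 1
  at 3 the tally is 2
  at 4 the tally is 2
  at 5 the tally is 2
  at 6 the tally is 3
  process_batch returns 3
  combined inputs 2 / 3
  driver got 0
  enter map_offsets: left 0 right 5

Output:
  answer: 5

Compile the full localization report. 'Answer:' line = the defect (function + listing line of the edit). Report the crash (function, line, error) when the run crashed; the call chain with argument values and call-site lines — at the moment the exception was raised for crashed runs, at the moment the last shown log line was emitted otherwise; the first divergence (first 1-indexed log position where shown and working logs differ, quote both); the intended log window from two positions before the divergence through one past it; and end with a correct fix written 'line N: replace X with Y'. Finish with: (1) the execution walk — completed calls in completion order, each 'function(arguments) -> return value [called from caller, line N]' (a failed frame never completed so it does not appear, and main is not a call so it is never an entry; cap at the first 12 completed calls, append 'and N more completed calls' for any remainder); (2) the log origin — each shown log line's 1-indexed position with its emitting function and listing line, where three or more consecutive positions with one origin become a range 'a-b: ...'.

Answer: the defect is in main at line 46.
Key observation: The logs agree in full; only the final output differs.
Call chain: main -> map_offsets(0, 5) (called at line 45).
First divergence: there is none — every log position agrees.
Execution walk:
  screen_input([8, 2, 3, 9, 5, 3, 10]) -> 2  [called from index_entries, line 27]
  process_batch([8, 2, 3, 9, 5, 3, 10], 5) -> 3  [called from index_entries, line 28]
  index_entries([8, 2, 3, 9, 5, 3, 10], 5) -> 0  [called from main, line 43]
  map_offsets(0, 5) -> 0  [called from main, line 45]
Log origins:
  1: emitted by main (line 42)
  2: emitted by index_entries (line 26)
  3: emitted by screen_input (line 2)
  4: emitted by process_batch (line 10)
  5-11: emitted by process_batch (line 15)
  12: emitted by process_batch (line 16)
  13: emitted by index_entries (line 29)
  14: emitted by main (line 44)
  15: emitted by map_offsets (line 34)
A correct fix: line 46: replace `base` with `span`.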